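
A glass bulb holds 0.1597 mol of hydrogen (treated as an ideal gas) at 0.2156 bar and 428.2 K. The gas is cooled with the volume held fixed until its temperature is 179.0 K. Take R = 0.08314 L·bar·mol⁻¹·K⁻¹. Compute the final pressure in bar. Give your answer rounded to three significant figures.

P₂ ≈ 0.0901 bar

From PV = nRT: V₁ = nRT₁/P₁ = 26.37 L.
Isochoric, so P/T is constant: V₂ = V₁; P₂ = P₁·(T₂/T₁) = 0.09013 bar.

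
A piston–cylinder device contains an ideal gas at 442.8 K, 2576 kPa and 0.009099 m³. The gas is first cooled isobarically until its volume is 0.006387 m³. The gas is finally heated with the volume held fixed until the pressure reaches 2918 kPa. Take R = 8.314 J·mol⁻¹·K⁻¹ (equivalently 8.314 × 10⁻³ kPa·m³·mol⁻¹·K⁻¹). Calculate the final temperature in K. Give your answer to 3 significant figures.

T₃ ≈ 352 K

Isobaric, so V/T is constant: P₂ = P₁; T₂ = T₁·(V₂/V₁) = 310.8 K.
Isochoric, so P/T is constant: V₃ = V₂; T₃ = T₂·(P₃/P₂) = 352.1 K.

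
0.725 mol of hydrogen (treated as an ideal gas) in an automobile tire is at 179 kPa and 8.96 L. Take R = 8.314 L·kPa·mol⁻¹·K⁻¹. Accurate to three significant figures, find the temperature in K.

PV = nRT ⇒ T = PV/(nR) = (179 × 8.96) / (0.725 × 8.314)

T ≈ 266 K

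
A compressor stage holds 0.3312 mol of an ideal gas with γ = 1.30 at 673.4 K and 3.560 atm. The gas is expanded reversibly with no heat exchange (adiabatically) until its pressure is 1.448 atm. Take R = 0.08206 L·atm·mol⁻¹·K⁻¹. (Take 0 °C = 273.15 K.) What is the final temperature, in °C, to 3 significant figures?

T₂ ≈ 274 °C

From PV = nRT: V₁ = nRT₁/P₁ = 5.141 L.
Reversible adiabatic, γ = 1.30: T₂ = T₁·(P₂/P₁)^((γ−1)/γ) = 547.2 K; V₂ = V₁·(P₁/P₂)^(1/γ) = 10.27 L.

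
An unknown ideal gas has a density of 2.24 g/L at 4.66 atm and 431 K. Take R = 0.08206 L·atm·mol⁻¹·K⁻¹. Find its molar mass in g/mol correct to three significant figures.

M ≈ 17.0 g/mol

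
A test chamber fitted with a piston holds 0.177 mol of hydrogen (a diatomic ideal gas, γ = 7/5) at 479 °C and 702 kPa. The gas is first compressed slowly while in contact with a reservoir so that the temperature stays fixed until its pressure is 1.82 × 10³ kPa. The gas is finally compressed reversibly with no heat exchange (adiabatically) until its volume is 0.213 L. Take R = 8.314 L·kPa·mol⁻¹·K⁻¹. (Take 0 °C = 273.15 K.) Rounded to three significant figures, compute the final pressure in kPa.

Convert: T₁ = 752.1 K.
From PV = nRT: V₁ = nRT₁/P₁ = 1.577 L.
T constant ⇒ Boyle's law P V = const: T₂ = T₁; V₂ = V₁·(P₁/P₂) = 0.6082 L.
Adiabatic (γ = 7/5), T V^(γ−1) and P V^γ constant: T₃ = T₂·(V₂/V₃)^(γ−1) = 1144 K; P₃ = P₂·(V₂/V₃)^γ = 7906 kPa.

P₃ ≈ 7.91e+03 kPa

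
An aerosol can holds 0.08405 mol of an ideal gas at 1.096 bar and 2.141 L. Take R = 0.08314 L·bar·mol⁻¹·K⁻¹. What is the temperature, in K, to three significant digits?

T ≈ 336 K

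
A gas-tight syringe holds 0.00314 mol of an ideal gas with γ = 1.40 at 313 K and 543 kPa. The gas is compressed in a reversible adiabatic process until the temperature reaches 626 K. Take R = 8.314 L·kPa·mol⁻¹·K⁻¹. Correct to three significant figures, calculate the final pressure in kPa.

P₂ ≈ 6.14e+03 kPa

From PV = nRT: V₁ = nRT₁/P₁ = 0.01505 L.
Reversible adiabatic, γ = 1.40: P₂ = P₁·(T₂/T₁)^(γ/(γ−1)) = 6143 kPa; V₂ = V₁·(T₁/T₂)^(1/(γ−1)) = 0.002660 L.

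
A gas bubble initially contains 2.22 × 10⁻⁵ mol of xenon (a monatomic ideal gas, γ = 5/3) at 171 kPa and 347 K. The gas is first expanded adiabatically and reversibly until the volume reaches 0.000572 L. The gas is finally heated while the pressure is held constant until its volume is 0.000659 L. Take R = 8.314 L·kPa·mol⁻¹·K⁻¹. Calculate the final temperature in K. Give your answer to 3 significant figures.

From PV = nRT: V₁ = nRT₁/P₁ = 0.0003745 L.
Reversible adiabatic, γ = 5/3: T₂ = T₁·(V₁/V₂)^(γ−1) = 261.7 K; P₂ = P₁·(V₁/V₂)^γ = 84.43 kPa.
P constant ⇒ V ∝ T: P₃ = P₂; T₃ = T₂·(V₃/V₂) = 301.5 K.

T₃ ≈ 301 K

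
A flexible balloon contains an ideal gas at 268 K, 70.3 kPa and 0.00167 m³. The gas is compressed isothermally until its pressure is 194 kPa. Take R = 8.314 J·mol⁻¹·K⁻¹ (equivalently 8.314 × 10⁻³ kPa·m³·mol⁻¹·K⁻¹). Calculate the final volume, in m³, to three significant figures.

V₂ ≈ 0.000605 m³

T constant ⇒ Boyle's law P V = const: T₂ = T₁; V₂ = V₁·(P₁/P₂) = 0.0006052 m³.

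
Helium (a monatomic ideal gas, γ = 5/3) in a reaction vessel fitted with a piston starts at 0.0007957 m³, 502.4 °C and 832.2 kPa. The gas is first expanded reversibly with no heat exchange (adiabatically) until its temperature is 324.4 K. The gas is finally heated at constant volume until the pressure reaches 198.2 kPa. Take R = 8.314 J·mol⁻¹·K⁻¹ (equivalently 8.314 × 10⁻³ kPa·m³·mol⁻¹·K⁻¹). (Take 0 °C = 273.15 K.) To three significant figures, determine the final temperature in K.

Convert: T₁ = 775.5 K.
Adiabatic (γ = 5/3), T V^(γ−1) and P V^γ constant: P₂ = P₁·(T₂/T₁)^(γ/(γ−1)) = 94.17 kPa; V₂ = V₁·(T₁/T₂)^(1/(γ−1)) = 0.002941 m³.
Isochoric, so P/T is constant: V₃ = V₂; T₃ = T₂·(P₃/P₂) = 682.8 K.

T₃ ≈ 683 K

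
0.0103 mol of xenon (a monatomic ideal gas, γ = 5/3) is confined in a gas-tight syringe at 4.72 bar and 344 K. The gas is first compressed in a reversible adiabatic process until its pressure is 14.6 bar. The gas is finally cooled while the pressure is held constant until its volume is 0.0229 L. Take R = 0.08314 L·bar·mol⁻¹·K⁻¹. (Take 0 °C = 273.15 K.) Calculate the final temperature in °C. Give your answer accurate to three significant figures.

From PV = nRT: V₁ = nRT₁/P₁ = 0.06241 L.
Reversible adiabatic, γ = 5/3: T₂ = T₁·(P₂/P₁)^((γ−1)/γ) = 540.4 K; V₂ = V₁·(P₁/P₂)^(1/γ) = 0.03170 L.
P constant ⇒ V ∝ T: P₃ = P₂; T₃ = T₂·(V₃/V₂) = 390.4 K.

T₃ ≈ 117 °C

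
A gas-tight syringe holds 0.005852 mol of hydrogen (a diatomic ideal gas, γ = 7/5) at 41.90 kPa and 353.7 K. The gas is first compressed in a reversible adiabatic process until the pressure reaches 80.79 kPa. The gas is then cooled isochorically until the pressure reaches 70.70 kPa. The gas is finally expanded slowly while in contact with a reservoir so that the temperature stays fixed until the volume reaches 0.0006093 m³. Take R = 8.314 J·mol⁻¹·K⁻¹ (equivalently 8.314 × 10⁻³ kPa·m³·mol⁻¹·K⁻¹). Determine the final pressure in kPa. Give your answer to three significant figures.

P₄ ≈ 29.8 kPa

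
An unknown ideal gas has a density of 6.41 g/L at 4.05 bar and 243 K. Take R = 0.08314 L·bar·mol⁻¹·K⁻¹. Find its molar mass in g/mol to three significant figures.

M ≈ 32.0 g/mol

ρ = PM/(RT) ⇒ M = ρRT/P = (6.41 × 0.08314 × 243.0) / 4.05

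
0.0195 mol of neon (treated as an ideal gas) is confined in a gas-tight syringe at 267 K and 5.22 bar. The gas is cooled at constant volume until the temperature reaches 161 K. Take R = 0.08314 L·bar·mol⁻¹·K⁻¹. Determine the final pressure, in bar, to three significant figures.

P₂ ≈ 3.15 bar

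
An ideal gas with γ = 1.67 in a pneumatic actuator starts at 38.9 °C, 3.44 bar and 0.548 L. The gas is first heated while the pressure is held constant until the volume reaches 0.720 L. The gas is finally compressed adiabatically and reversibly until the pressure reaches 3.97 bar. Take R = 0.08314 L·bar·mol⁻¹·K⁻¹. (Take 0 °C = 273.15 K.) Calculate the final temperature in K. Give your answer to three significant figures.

Convert: T₁ = 312.0 K.
P constant ⇒ V ∝ T: P₂ = P₁; T₂ = T₁·(V₂/V₁) = 410.0 K.
Adiabatic (γ = 1.67), T V^(γ−1) and P V^γ constant: T₃ = T₂·(P₃/P₂)^((γ−1)/γ) = 434.3 K; V₃ = V₂·(P₂/P₃)^(1/γ) = 0.6608 L.

T₃ ≈ 434 K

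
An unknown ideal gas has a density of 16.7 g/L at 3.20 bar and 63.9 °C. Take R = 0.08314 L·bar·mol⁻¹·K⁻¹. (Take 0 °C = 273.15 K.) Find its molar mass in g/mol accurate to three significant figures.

ρ = PM/(RT) ⇒ M = ρRT/P = (16.7 × 0.08314 × 337.0) / 3.20

M ≈ 146 g/mol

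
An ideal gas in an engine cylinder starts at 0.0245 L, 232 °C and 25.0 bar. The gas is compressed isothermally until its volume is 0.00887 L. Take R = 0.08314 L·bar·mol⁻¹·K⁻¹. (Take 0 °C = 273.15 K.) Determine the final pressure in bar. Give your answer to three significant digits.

P₂ ≈ 69.1 bar

Convert: T₁ = 505.1 K.
Isothermal, so P V is constant: T₂ = T₁; P₂ = P₁·(V₁/V₂) = 69.05 bar.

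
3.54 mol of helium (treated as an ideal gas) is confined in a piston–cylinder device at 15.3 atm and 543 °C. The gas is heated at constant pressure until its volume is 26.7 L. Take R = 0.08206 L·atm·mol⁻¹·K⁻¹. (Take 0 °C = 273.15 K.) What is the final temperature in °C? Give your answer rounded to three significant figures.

Convert: T₁ = 816.1 K.
From PV = nRT: V₁ = nRT₁/P₁ = 15.50 L.
Isobaric, so V/T is constant: P₂ = P₁; T₂ = T₁·(V₂/V₁) = 1406 K.

T₂ ≈ 1.13e+03 °C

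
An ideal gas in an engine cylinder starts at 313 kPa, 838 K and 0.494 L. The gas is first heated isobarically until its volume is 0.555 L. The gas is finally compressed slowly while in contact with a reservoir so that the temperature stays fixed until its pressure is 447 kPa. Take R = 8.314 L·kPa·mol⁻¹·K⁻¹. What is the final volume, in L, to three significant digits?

V₃ ≈ 0.389 L

Isobaric, so V/T is constant: P₂ = P₁; T₂ = T₁·(V₂/V₁) = 941.5 K.
Isothermal, so P V is constant: T₃ = T₂; V₃ = V₂·(P₂/P₃) = 0.3886 L.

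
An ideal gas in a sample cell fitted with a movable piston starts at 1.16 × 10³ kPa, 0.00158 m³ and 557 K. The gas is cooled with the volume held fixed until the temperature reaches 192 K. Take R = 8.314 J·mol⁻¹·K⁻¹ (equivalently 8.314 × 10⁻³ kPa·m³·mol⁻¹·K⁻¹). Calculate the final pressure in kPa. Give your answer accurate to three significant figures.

P₂ ≈ 400 kPa

V constant ⇒ P ∝ T: V₂ = V₁; P₂ = P₁·(T₂/T₁) = 399.9 kPa.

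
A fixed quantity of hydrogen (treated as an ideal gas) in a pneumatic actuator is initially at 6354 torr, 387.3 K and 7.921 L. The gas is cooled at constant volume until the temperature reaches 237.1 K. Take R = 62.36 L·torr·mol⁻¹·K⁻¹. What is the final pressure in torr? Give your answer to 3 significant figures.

Isochoric, so P/T is constant: V₂ = V₁; P₂ = P₁·(T₂/T₁) = 3890 torr.

P₂ ≈ 3.89e+03 torr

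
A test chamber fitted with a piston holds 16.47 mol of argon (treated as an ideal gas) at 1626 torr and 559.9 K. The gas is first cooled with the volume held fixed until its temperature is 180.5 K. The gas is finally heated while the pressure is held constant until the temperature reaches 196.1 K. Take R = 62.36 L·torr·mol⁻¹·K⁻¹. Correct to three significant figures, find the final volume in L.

From PV = nRT: V₁ = nRT₁/P₁ = 353.7 L.
V constant ⇒ P ∝ T: V₂ = V₁; P₂ = P₁·(T₂/T₁) = 524.2 torr.
Isobaric, so V/T is constant: P₃ = P₂; V₃ = V₂·(T₃/T₂) = 384.2 L.

V₃ ≈ 384 L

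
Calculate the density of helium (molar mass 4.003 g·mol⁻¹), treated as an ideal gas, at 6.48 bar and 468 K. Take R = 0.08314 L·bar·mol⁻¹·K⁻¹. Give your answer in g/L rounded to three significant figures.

ρ ≈ 0.667 g/L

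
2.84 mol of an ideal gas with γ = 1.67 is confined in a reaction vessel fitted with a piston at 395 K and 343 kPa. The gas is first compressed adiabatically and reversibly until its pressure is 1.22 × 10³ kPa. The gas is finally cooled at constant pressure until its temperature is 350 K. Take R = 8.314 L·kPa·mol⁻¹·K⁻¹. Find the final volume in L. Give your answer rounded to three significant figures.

V₃ ≈ 6.77 L

From PV = nRT: V₁ = nRT₁/P₁ = 27.19 L.
Reversible adiabatic, γ = 1.67: T₂ = T₁·(P₂/P₁)^((γ−1)/γ) = 657.2 K; V₂ = V₁·(P₁/P₂)^(1/γ) = 12.72 L.
Isobaric, so V/T is constant: P₃ = P₂; V₃ = V₂·(T₃/T₂) = 6.774 L.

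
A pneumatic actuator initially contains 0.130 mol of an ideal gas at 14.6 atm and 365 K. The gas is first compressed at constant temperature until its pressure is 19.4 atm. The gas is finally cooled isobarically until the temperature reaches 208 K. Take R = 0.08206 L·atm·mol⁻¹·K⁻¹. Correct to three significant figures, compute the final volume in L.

From PV = nRT: V₁ = nRT₁/P₁ = 0.2667 L.
Isothermal, so P V is constant: T₂ = T₁; V₂ = V₁·(P₁/P₂) = 0.2007 L.
P constant ⇒ V ∝ T: P₃ = P₂; V₃ = V₂·(T₃/T₂) = 0.1144 L.

V₃ ≈ 0.114 L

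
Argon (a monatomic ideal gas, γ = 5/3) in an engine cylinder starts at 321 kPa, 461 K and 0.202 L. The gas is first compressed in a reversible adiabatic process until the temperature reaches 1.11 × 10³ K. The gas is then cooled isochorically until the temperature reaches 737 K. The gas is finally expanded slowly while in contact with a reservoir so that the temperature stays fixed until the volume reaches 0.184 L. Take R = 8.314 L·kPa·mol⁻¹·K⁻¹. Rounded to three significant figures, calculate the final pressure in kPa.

P₄ ≈ 563 kPa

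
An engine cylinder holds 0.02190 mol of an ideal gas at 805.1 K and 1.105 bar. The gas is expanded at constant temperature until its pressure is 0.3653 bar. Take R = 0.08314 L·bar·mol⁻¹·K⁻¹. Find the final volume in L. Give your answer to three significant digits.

From PV = nRT: V₁ = nRT₁/P₁ = 1.327 L.
T constant ⇒ Boyle's law P V = const: T₂ = T₁; V₂ = V₁·(P₁/P₂) = 4.013 L.

V₂ ≈ 4.01 L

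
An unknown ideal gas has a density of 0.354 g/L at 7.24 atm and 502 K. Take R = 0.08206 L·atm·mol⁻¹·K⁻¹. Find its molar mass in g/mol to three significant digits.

ρ = PM/(RT) ⇒ M = ρRT/P = (0.354 × 0.08206 × 502.0) / 7.24

M ≈ 2.01 g/mol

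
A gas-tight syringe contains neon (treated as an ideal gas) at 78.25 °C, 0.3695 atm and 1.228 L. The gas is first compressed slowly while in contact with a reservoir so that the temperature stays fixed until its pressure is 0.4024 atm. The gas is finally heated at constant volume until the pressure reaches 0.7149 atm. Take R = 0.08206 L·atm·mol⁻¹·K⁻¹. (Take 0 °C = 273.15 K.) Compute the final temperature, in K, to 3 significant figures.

T₃ ≈ 624 K

Convert: T₁ = 351.4 K.
Isothermal, so P V is constant: T₂ = T₁; V₂ = V₁·(P₁/P₂) = 1.128 L.
V constant ⇒ P ∝ T: V₃ = V₂; T₃ = T₂·(P₃/P₂) = 624.3 K.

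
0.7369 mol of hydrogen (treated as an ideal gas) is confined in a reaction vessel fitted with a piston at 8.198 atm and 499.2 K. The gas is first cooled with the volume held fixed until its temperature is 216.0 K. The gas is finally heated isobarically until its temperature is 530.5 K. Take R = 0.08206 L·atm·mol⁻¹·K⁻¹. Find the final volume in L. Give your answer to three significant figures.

V₃ ≈ 9.04 L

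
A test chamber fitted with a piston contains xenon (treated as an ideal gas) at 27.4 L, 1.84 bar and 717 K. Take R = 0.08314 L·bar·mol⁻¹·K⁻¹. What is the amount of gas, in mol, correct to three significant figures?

PV = nRT ⇒ n = PV/(RT) = (1.84 × 27.4) / (0.08314 × 717)

n ≈ 0.846 mol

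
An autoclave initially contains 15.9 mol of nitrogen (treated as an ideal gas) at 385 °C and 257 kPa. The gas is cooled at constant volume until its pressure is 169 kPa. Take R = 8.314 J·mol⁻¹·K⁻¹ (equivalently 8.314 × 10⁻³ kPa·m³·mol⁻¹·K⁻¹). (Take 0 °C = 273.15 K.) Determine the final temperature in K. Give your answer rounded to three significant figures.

Convert: T₁ = 658.1 K.
From PV = nRT: V₁ = nRT₁/P₁ = 0.3385 m³.
V constant ⇒ P ∝ T: V₂ = V₁; T₂ = T₁·(P₂/P₁) = 432.8 K.

T₂ ≈ 433 K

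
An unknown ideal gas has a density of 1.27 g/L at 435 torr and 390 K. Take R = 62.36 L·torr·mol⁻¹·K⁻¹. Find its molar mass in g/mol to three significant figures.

M ≈ 71.0 g/mol

ρ = PM/(RT) ⇒ M = ρRT/P = (1.27 × 62.36 × 390.0) / 435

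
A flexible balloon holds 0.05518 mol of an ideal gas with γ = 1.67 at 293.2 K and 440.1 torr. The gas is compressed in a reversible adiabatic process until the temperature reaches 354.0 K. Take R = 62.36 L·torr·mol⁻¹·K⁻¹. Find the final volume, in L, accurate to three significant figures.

From PV = nRT: V₁ = nRT₁/P₁ = 2.292 L.
Reversible adiabatic, γ = 1.67: P₂ = P₁·(T₂/T₁)^(γ/(γ−1)) = 703.9 torr; V₂ = V₁·(T₁/T₂)^(1/(γ−1)) = 1.730 L.

V₂ ≈ 1.73 L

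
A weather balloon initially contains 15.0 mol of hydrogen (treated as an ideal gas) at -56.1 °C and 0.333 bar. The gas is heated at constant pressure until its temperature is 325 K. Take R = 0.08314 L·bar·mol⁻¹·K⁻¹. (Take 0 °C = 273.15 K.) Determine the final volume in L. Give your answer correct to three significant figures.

Convert: T₁ = 217.0 K.
From PV = nRT: V₁ = nRT₁/P₁ = 812.9 L.
Isobaric, so V/T is constant: P₂ = P₁; V₂ = V₁·(T₂/T₁) = 1217 L.

V₂ ≈ 1.22e+03 L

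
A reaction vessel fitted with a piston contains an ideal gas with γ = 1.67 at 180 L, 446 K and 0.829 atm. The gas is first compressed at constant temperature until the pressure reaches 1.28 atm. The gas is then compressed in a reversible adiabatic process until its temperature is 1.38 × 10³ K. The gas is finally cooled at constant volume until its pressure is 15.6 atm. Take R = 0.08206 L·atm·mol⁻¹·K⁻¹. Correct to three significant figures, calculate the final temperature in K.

T₄ ≈ 1.01e+03 K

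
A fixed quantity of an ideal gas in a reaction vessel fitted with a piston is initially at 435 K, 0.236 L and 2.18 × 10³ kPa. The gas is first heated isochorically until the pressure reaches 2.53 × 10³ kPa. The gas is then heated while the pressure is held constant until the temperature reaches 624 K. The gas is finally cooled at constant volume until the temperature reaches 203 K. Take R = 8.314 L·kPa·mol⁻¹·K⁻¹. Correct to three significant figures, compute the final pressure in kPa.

P₄ ≈ 823 kPa

V constant ⇒ P ∝ T: V₂ = V₁; T₂ = T₁·(P₂/P₁) = 504.8 K.
Isobaric, so V/T is constant: P₃ = P₂; V₃ = V₂·(T₃/T₂) = 0.2917 L.
Isochoric, so P/T is constant: V₄ = V₃; P₄ = P₃·(T₄/T₃) = 823.1 kPa.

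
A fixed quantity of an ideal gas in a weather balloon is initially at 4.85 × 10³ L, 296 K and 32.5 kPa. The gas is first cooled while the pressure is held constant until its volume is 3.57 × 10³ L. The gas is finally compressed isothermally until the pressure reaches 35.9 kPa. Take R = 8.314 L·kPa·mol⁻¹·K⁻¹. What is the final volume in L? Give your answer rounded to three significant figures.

P constant ⇒ V ∝ T: P₂ = P₁; T₂ = T₁·(V₂/V₁) = 217.9 K.
T constant ⇒ Boyle's law P V = const: T₃ = T₂; V₃ = V₂·(P₂/P₃) = 3232 L.

V₃ ≈ 3.23e+03 L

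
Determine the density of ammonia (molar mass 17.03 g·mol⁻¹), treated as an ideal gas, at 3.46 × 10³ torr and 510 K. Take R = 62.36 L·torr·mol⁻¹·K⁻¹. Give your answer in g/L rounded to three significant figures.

ρ ≈ 1.85 g/L

ρ = PM/(RT) = (3.46e+03 × 17.03) / (62.36 × 510.0)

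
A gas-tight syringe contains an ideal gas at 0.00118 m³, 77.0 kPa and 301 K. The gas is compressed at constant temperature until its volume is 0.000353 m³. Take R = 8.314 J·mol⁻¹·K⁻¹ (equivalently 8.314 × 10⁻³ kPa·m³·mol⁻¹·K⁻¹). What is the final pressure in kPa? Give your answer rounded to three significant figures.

P₂ ≈ 257 kPa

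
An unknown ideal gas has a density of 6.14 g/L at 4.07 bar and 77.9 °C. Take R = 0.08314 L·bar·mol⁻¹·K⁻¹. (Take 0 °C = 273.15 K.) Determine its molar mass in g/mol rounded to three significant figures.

ρ = PM/(RT) ⇒ M = ρRT/P = (6.14 × 0.08314 × 351.0) / 4.07

M ≈ 44.0 g/mol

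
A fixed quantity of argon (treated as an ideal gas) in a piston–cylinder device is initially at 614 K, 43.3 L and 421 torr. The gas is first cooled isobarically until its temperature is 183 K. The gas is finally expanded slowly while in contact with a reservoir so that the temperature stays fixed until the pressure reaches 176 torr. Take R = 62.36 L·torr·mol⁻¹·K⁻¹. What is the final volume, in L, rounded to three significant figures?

V₃ ≈ 30.9 L

P constant ⇒ V ∝ T: P₂ = P₁; V₂ = V₁·(T₂/T₁) = 12.91 L.
T constant ⇒ Boyle's law P V = const: T₃ = T₂; V₃ = V₂·(P₂/P₃) = 30.87 L.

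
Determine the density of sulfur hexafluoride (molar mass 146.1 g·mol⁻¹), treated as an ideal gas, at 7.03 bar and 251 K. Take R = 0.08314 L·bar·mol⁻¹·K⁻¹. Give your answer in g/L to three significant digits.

ρ ≈ 49.2 g/L

ρ = PM/(RT) = (7.03 × 146.1) / (0.08314 × 251.0)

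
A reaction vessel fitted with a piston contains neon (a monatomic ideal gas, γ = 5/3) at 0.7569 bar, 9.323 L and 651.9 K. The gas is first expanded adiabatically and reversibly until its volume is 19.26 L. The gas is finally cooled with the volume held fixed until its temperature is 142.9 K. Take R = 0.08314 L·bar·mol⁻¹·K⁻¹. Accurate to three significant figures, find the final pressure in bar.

Adiabatic (γ = 5/3), T V^(γ−1) and P V^γ constant: T₂ = T₁·(V₁/V₂)^(γ−1) = 401.9 K; P₂ = P₁·(V₁/V₂)^γ = 0.2259 bar.
Isochoric, so P/T is constant: V₃ = V₂; P₃ = P₂·(T₃/T₂) = 0.08031 bar.

P₃ ≈ 0.0803 bar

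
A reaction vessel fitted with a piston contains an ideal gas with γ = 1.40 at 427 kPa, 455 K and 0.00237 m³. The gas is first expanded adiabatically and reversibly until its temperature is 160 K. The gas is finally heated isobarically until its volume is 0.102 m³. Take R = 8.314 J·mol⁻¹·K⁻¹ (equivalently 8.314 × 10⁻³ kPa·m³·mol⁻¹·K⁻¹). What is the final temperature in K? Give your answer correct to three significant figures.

Reversible adiabatic, γ = 1.40: P₂ = P₁·(T₂/T₁)^(γ/(γ−1)) = 11.01 kPa; V₂ = V₁·(T₁/T₂)^(1/(γ−1)) = 0.03232 m³.
Isobaric, so V/T is constant: P₃ = P₂; T₃ = T₂·(V₃/V₂) = 504.9 K.

T₃ ≈ 505 K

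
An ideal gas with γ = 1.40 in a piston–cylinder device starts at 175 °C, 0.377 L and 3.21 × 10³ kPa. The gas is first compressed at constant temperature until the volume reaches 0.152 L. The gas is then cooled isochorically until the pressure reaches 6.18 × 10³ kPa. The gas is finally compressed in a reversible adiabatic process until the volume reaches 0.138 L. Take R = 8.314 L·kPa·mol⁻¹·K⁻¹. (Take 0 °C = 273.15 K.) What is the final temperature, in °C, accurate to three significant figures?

Convert: T₁ = 448.1 K.
Isothermal, so P V is constant: T₂ = T₁; P₂ = P₁·(V₁/V₂) = 7962 kPa.
V constant ⇒ P ∝ T: V₃ = V₂; T₃ = T₂·(P₃/P₂) = 347.9 K.
Reversible adiabatic, γ = 1.40: T₄ = T₃·(V₃/V₄)^(γ−1) = 361.6 K; P₄ = P₃·(V₃/V₄)^γ = 7075 kPa.

T₄ ≈ 88.4 °C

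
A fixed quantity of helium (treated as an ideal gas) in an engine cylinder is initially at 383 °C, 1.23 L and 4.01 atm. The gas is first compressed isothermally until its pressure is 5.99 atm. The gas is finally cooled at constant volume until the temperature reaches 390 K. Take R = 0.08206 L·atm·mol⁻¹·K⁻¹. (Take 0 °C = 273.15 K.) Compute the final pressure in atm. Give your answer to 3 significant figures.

Convert: T₁ = 656.1 K.
T constant ⇒ Boyle's law P V = const: T₂ = T₁; V₂ = V₁·(P₁/P₂) = 0.8234 L.
V constant ⇒ P ∝ T: V₃ = V₂; P₃ = P₂·(T₃/T₂) = 3.560 atm.

P₃ ≈ 3.56 atm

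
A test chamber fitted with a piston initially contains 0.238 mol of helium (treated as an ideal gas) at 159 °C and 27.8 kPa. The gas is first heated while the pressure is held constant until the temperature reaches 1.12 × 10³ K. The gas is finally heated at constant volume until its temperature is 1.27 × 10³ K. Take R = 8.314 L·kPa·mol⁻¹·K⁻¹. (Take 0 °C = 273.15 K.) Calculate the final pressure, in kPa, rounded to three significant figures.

P₃ ≈ 31.5 kPa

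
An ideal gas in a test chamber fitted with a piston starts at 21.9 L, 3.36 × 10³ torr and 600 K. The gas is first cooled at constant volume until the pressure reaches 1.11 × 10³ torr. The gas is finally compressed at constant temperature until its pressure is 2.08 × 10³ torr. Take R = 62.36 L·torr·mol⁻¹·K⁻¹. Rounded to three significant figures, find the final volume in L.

Isochoric, so P/T is constant: V₂ = V₁; T₂ = T₁·(P₂/P₁) = 198.2 K.
Isothermal, so P V is constant: T₃ = T₂; V₃ = V₂·(P₂/P₃) = 11.69 L.

V₃ ≈ 11.7 L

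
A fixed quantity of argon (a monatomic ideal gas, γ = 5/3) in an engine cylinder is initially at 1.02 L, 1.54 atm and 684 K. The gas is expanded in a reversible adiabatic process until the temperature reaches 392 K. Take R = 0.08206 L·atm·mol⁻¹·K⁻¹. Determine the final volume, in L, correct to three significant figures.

Adiabatic (γ = 5/3), T V^(γ−1) and P V^γ constant: P₂ = P₁·(T₂/T₁)^(γ/(γ−1)) = 0.3829 atm; V₂ = V₁·(T₁/T₂)^(1/(γ−1)) = 2.351 L.

V₂ ≈ 2.35 L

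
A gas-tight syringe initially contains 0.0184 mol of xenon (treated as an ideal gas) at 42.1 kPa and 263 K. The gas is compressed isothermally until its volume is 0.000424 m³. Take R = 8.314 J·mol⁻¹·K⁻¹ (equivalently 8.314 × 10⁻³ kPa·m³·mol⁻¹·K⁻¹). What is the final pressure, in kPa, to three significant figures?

P₂ ≈ 94.9 kPa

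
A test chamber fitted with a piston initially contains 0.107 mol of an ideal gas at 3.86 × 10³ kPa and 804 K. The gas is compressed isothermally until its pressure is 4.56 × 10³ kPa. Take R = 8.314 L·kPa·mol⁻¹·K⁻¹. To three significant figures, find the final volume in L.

From PV = nRT: V₁ = nRT₁/P₁ = 0.1853 L.
T constant ⇒ Boyle's law P V = const: T₂ = T₁; V₂ = V₁·(P₁/P₂) = 0.1569 L.

V₂ ≈ 0.157 L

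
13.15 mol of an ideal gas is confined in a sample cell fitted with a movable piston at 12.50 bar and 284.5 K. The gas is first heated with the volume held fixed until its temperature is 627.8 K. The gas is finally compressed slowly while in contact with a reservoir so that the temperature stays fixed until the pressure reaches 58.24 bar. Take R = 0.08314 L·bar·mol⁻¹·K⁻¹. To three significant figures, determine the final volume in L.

V₃ ≈ 11.8 L

From PV = nRT: V₁ = nRT₁/P₁ = 24.88 L.
Isochoric, so P/T is constant: V₂ = V₁; P₂ = P₁·(T₂/T₁) = 27.58 bar.
T constant ⇒ Boyle's law P V = const: T₃ = T₂; V₃ = V₂·(P₂/P₃) = 11.79 L.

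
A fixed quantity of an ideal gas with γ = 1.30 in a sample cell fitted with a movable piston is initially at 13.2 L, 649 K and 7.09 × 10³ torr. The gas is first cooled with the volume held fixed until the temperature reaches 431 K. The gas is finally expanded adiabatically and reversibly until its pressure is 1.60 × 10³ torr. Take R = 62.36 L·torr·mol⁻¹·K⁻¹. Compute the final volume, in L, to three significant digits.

Isochoric, so P/T is constant: V₂ = V₁; P₂ = P₁·(T₂/T₁) = 4708 torr.
Reversible adiabatic, γ = 1.30: T₃ = T₂·(P₃/P₂)^((γ−1)/γ) = 336.0 K; V₃ = V₂·(P₂/P₃)^(1/γ) = 30.28 L.

V₃ ≈ 30.3 L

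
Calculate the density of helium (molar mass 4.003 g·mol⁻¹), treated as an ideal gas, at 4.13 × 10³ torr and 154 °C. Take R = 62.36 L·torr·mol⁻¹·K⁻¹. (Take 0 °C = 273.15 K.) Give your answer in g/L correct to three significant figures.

ρ ≈ 0.621 g/L

ρ = PM/(RT) = (4.13e+03 × 4.003) / (62.36 × 427.1)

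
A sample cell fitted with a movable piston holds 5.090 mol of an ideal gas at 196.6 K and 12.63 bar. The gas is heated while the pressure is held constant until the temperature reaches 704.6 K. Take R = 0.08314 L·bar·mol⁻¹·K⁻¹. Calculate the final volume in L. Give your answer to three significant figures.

From PV = nRT: V₁ = nRT₁/P₁ = 6.587 L.
Isobaric, so V/T is constant: P₂ = P₁; V₂ = V₁·(T₂/T₁) = 23.61 L.

V₂ ≈ 23.6 L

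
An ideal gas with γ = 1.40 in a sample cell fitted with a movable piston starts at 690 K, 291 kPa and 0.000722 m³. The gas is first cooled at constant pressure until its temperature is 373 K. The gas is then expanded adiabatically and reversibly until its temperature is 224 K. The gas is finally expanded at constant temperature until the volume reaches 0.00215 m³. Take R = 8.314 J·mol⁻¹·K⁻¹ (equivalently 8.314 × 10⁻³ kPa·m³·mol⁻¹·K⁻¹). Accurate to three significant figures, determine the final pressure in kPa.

Isobaric, so V/T is constant: P₂ = P₁; V₂ = V₁·(T₂/T₁) = 0.0003903 m³.
Adiabatic (γ = 1.40), T V^(γ−1) and P V^γ constant: P₃ = P₂·(T₃/T₂)^(γ/(γ−1)) = 48.84 kPa; V₃ = V₂·(T₂/T₃)^(1/(γ−1)) = 0.001397 m³.
T constant ⇒ Boyle's law P V = const: T₄ = T₃; P₄ = P₃·(V₃/V₄) = 31.72 kPa.

P₄ ≈ 31.7 kPa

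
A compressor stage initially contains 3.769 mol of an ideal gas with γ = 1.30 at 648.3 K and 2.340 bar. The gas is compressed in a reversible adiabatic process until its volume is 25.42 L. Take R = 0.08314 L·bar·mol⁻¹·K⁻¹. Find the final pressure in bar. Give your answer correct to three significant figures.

From PV = nRT: V₁ = nRT₁/P₁ = 86.82 L.
Reversible adiabatic, γ = 1.30: T₂ = T₁·(V₁/V₂)^(γ−1) = 937.1 K; P₂ = P₁·(V₁/V₂)^γ = 11.55 bar.

P₂ ≈ 11.6 bar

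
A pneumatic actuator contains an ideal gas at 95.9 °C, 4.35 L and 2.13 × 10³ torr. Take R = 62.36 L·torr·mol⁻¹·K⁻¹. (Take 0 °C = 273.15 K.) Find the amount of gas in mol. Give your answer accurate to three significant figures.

Convert: T = 369.05 K.
PV = nRT ⇒ n = PV/(RT) = (2.13e+03 × 4.35) / (62.36 × 369.05)

n ≈ 0.403 mol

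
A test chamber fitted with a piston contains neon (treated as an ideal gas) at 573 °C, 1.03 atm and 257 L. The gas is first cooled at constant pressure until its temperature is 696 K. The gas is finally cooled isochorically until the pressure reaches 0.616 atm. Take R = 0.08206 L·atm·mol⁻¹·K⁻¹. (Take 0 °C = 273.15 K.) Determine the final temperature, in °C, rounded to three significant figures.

T₃ ≈ 143 °C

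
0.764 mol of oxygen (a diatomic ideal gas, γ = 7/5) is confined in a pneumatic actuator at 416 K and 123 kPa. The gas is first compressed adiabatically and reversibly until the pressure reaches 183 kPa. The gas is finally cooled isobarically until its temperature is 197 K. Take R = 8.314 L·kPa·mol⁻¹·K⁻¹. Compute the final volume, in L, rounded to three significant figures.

From PV = nRT: V₁ = nRT₁/P₁ = 21.48 L.
Adiabatic (γ = 7/5), T V^(γ−1) and P V^γ constant: T₂ = T₁·(P₂/P₁)^((γ−1)/γ) = 466.0 K; V₂ = V₁·(P₁/P₂)^(1/γ) = 16.18 L.
P constant ⇒ V ∝ T: P₃ = P₂; V₃ = V₂·(T₃/T₂) = 6.838 L.

V₃ ≈ 6.84 L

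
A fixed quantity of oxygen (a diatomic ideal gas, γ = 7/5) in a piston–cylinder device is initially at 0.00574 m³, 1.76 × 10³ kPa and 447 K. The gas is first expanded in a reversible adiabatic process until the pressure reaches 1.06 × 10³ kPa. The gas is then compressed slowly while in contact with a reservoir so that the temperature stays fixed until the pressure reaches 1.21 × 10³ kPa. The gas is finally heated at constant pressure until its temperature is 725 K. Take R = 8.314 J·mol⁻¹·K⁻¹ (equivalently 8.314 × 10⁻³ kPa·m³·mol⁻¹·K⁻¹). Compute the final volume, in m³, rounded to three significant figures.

V₄ ≈ 0.0135 m³

Reversible adiabatic, γ = 7/5: T₂ = T₁·(P₂/P₁)^((γ−1)/γ) = 386.7 K; V₂ = V₁·(P₁/P₂)^(1/γ) = 0.008245 m³.
Isothermal, so P V is constant: T₃ = T₂; V₃ = V₂·(P₂/P₃) = 0.007223 m³.
P constant ⇒ V ∝ T: P₄ = P₃; V₄ = V₃·(T₄/T₃) = 0.01354 m³.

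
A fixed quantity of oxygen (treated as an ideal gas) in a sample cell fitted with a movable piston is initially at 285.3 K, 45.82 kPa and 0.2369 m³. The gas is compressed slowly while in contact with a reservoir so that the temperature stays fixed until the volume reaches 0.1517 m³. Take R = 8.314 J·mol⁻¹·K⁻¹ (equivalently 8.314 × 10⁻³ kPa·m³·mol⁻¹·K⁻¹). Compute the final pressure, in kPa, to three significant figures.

P₂ ≈ 71.6 kPa

Isothermal, so P V is constant: T₂ = T₁; P₂ = P₁·(V₁/V₂) = 71.55 kPa.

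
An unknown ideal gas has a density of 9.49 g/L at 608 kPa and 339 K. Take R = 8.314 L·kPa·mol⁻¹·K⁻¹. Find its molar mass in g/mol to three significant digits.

ρ = PM/(RT) ⇒ M = ρRT/P = (9.49 × 8.314 × 339.0) / 608

M ≈ 44.0 g/mol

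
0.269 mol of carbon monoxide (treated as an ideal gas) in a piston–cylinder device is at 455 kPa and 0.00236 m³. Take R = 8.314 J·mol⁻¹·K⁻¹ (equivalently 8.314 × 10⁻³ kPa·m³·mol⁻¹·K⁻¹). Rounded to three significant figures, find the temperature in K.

PV = nRT ⇒ T = PV/(nR) = (455 × 0.00236) / (0.269 × 8.314 × 10⁻³)

T ≈ 480 K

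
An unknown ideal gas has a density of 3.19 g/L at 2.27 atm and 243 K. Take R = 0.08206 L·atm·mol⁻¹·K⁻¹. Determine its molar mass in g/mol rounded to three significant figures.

M ≈ 28.0 g/mol

ρ = PM/(RT) ⇒ M = ρRT/P = (3.19 × 0.08206 × 243.0) / 2.27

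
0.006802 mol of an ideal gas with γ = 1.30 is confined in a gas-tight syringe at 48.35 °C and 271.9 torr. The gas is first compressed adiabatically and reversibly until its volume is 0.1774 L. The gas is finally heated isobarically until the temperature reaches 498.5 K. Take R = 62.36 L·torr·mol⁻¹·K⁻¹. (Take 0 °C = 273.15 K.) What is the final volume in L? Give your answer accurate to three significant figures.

V₃ ≈ 0.201 L

Convert: T₁ = 321.5 K.
From PV = nRT: V₁ = nRT₁/P₁ = 0.5016 L.
Adiabatic (γ = 1.30), T V^(γ−1) and P V^γ constant: T₂ = T₁·(V₁/V₂)^(γ−1) = 439.1 K; P₂ = P₁·(V₁/V₂)^γ = 1050 torr.
P constant ⇒ V ∝ T: P₃ = P₂; V₃ = V₂·(T₃/T₂) = 0.2014 L.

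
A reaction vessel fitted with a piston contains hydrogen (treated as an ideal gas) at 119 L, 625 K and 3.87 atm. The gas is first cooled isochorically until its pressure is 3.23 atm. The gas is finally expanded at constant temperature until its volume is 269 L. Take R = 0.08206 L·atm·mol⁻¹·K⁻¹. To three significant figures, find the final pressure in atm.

P₃ ≈ 1.43 atm

Isochoric, so P/T is constant: V₂ = V₁; T₂ = T₁·(P₂/P₁) = 521.6 K.
T constant ⇒ Boyle's law P V = const: T₃ = T₂; P₃ = P₂·(V₂/V₃) = 1.429 atm.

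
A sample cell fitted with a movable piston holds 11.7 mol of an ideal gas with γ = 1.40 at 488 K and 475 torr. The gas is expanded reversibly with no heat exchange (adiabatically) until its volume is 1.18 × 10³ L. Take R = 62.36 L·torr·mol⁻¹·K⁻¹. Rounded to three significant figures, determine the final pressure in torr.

P₂ ≈ 252 torr

From PV = nRT: V₁ = nRT₁/P₁ = 749.6 L.
Adiabatic (γ = 1.40), T V^(γ−1) and P V^γ constant: T₂ = T₁·(V₁/V₂)^(γ−1) = 407.0 K; P₂ = P₁·(V₁/V₂)^γ = 251.7 torr.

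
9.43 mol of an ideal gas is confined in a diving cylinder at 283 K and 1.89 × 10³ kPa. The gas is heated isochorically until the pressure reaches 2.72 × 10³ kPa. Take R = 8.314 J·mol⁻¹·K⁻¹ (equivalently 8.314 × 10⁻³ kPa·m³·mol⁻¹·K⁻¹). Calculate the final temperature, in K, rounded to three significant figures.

T₂ ≈ 407 K

From PV = nRT: V₁ = nRT₁/P₁ = 0.01174 m³.
Isochoric, so P/T is constant: V₂ = V₁; T₂ = T₁·(P₂/P₁) = 407.3 K.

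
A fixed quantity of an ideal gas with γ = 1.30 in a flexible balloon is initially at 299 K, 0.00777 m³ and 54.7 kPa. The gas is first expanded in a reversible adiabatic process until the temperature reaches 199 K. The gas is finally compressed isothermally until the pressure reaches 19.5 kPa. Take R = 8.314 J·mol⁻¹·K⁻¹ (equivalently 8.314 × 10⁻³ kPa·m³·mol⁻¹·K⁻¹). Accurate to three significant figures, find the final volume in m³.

V₃ ≈ 0.0145 m³

Reversible adiabatic, γ = 1.30: P₂ = P₁·(T₂/T₁)^(γ/(γ−1)) = 9.371 kPa; V₂ = V₁·(T₁/T₂)^(1/(γ−1)) = 0.03019 m³.
Isothermal, so P V is constant: T₃ = T₂; V₃ = V₂·(P₂/P₃) = 0.01451 m³.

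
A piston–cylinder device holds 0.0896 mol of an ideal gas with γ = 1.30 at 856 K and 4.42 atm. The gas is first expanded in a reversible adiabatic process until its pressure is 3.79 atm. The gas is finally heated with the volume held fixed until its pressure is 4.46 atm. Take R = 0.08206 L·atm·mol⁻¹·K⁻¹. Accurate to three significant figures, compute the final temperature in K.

From PV = nRT: V₁ = nRT₁/P₁ = 1.424 L.
Reversible adiabatic, γ = 1.30: T₂ = T₁·(P₂/P₁)^((γ−1)/γ) = 826.2 K; V₂ = V₁·(P₁/P₂)^(1/γ) = 1.603 L.
V constant ⇒ P ∝ T: V₃ = V₂; T₃ = T₂·(P₃/P₂) = 972.2 K.

T₃ ≈ 972 K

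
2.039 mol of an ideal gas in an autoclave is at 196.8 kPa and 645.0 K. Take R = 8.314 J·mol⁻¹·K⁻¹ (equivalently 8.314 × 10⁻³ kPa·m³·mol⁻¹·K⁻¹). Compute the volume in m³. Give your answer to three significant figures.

V ≈ 0.0556 m³

PV = nRT ⇒ V = nRT/P = (2.039 × 8.314 × 10⁻³ × 645.0) / 196.8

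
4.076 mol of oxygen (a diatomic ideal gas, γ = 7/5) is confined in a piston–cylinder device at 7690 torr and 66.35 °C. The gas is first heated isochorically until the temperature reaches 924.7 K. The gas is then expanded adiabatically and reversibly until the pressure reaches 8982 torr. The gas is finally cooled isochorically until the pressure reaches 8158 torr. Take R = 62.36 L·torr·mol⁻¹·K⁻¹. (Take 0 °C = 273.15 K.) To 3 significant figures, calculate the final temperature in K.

T₄ ≈ 659 K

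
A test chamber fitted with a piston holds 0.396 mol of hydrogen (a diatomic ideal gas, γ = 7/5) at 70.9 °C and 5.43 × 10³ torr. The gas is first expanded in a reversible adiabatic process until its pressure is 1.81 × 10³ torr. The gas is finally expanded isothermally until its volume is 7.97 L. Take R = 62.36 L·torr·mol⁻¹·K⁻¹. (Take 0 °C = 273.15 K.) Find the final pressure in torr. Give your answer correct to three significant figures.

Convert: T₁ = 344.0 K.
From PV = nRT: V₁ = nRT₁/P₁ = 1.565 L.
Adiabatic (γ = 7/5), T V^(γ−1) and P V^γ constant: T₂ = T₁·(P₂/P₁)^((γ−1)/γ) = 251.4 K; V₂ = V₁·(P₁/P₂)^(1/γ) = 3.429 L.
Isothermal, so P V is constant: T₃ = T₂; P₃ = P₂·(V₂/V₃) = 778.8 torr.

P₃ ≈ 779 torr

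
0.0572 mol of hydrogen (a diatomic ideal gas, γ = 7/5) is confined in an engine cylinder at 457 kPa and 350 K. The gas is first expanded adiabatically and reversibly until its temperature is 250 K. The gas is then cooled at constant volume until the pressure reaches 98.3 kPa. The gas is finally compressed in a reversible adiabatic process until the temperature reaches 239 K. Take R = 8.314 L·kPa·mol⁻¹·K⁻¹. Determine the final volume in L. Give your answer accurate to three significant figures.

V₄ ≈ 0.385 L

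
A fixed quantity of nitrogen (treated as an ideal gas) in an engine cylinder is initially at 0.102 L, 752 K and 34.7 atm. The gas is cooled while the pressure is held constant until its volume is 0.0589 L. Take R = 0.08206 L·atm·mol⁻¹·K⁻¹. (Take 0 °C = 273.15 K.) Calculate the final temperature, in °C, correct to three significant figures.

T₂ ≈ 161 °C

Isobaric, so V/T is constant: P₂ = P₁; T₂ = T₁·(V₂/V₁) = 434.2 K.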